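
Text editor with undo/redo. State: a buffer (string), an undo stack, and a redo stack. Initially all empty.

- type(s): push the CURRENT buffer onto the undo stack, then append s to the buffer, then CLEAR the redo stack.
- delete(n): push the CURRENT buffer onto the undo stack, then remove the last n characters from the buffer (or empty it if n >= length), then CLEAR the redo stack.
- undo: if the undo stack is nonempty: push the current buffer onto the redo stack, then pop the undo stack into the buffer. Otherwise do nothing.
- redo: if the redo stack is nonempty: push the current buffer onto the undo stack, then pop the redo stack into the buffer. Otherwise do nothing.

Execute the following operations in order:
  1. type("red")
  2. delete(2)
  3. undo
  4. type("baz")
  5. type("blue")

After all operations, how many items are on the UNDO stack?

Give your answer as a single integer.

After op 1 (type): buf='red' undo_depth=1 redo_depth=0
After op 2 (delete): buf='r' undo_depth=2 redo_depth=0
After op 3 (undo): buf='red' undo_depth=1 redo_depth=1
After op 4 (type): buf='redbaz' undo_depth=2 redo_depth=0
After op 5 (type): buf='redbazblue' undo_depth=3 redo_depth=0

Answer: 3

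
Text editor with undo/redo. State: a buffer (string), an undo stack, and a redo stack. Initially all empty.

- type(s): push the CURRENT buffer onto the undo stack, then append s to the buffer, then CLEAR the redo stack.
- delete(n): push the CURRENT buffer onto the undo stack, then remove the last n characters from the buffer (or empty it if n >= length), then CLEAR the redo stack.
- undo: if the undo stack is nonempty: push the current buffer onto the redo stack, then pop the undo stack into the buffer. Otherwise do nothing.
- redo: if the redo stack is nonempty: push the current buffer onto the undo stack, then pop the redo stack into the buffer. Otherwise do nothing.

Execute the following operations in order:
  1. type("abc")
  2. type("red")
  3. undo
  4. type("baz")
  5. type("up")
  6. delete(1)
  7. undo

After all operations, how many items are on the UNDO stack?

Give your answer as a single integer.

Answer: 3

Derivation:
After op 1 (type): buf='abc' undo_depth=1 redo_depth=0
After op 2 (type): buf='abcred' undo_depth=2 redo_depth=0
After op 3 (undo): buf='abc' undo_depth=1 redo_depth=1
After op 4 (type): buf='abcbaz' undo_depth=2 redo_depth=0
After op 5 (type): buf='abcbazup' undo_depth=3 redo_depth=0
After op 6 (delete): buf='abcbazu' undo_depth=4 redo_depth=0
After op 7 (undo): buf='abcbazup' undo_depth=3 redo_depth=1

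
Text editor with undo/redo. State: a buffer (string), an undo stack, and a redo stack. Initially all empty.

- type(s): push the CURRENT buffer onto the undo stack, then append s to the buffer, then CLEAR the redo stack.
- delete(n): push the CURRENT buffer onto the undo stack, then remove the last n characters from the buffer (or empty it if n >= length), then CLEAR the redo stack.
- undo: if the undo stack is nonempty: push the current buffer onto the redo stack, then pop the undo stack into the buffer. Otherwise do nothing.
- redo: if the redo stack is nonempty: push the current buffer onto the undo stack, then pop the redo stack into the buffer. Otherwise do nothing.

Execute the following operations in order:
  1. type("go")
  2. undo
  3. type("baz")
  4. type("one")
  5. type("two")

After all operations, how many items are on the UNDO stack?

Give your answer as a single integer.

After op 1 (type): buf='go' undo_depth=1 redo_depth=0
After op 2 (undo): buf='(empty)' undo_depth=0 redo_depth=1
After op 3 (type): buf='baz' undo_depth=1 redo_depth=0
After op 4 (type): buf='bazone' undo_depth=2 redo_depth=0
After op 5 (type): buf='bazonetwo' undo_depth=3 redo_depth=0

Answer: 3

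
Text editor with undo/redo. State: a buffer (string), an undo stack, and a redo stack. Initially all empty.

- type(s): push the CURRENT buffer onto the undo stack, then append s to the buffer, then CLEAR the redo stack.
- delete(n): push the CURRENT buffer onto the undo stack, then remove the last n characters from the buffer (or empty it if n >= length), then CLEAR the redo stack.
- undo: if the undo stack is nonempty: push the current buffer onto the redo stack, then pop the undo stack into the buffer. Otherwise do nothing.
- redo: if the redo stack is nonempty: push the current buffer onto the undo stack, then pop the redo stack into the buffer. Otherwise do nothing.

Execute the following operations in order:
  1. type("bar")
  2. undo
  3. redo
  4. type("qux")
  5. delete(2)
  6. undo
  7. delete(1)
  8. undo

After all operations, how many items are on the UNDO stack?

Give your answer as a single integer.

Answer: 2

Derivation:
After op 1 (type): buf='bar' undo_depth=1 redo_depth=0
After op 2 (undo): buf='(empty)' undo_depth=0 redo_depth=1
After op 3 (redo): buf='bar' undo_depth=1 redo_depth=0
After op 4 (type): buf='barqux' undo_depth=2 redo_depth=0
After op 5 (delete): buf='barq' undo_depth=3 redo_depth=0
After op 6 (undo): buf='barqux' undo_depth=2 redo_depth=1
After op 7 (delete): buf='barqu' undo_depth=3 redo_depth=0
After op 8 (undo): buf='barqux' undo_depth=2 redo_depth=1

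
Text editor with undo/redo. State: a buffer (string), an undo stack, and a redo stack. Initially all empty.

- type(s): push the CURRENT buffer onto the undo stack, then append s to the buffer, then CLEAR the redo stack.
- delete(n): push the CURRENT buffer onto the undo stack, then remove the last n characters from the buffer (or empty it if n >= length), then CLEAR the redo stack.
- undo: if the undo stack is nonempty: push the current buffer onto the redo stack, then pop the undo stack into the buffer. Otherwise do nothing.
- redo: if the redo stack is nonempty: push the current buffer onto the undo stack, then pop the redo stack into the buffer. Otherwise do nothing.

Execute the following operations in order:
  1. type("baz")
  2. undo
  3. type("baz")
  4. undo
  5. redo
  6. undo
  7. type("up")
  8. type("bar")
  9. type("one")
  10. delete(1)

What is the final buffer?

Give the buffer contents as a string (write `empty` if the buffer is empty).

Answer: upbaron

Derivation:
After op 1 (type): buf='baz' undo_depth=1 redo_depth=0
After op 2 (undo): buf='(empty)' undo_depth=0 redo_depth=1
After op 3 (type): buf='baz' undo_depth=1 redo_depth=0
After op 4 (undo): buf='(empty)' undo_depth=0 redo_depth=1
After op 5 (redo): buf='baz' undo_depth=1 redo_depth=0
After op 6 (undo): buf='(empty)' undo_depth=0 redo_depth=1
After op 7 (type): buf='up' undo_depth=1 redo_depth=0
After op 8 (type): buf='upbar' undo_depth=2 redo_depth=0
After op 9 (type): buf='upbarone' undo_depth=3 redo_depth=0
After op 10 (delete): buf='upbaron' undo_depth=4 redo_depth=0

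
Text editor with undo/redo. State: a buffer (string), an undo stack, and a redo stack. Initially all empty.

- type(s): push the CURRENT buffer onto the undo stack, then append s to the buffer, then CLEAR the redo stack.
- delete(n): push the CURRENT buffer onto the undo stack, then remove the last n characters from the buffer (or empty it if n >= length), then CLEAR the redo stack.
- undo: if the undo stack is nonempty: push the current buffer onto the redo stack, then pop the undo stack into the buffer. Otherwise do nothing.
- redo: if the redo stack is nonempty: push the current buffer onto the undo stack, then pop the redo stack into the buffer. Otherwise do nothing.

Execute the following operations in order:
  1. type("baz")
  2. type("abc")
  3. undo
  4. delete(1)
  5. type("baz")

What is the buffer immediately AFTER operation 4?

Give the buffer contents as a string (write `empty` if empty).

After op 1 (type): buf='baz' undo_depth=1 redo_depth=0
After op 2 (type): buf='bazabc' undo_depth=2 redo_depth=0
After op 3 (undo): buf='baz' undo_depth=1 redo_depth=1
After op 4 (delete): buf='ba' undo_depth=2 redo_depth=0

Answer: ba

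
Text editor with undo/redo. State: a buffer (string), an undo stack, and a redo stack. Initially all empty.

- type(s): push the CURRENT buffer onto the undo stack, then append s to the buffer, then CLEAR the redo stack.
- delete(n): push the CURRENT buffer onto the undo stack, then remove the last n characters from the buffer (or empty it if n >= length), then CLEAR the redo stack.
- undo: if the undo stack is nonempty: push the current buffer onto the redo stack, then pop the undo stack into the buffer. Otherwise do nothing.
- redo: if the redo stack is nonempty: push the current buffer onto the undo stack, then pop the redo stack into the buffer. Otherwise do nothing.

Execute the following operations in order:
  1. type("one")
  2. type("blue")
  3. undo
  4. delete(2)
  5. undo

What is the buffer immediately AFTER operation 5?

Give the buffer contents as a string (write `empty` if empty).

After op 1 (type): buf='one' undo_depth=1 redo_depth=0
After op 2 (type): buf='oneblue' undo_depth=2 redo_depth=0
After op 3 (undo): buf='one' undo_depth=1 redo_depth=1
After op 4 (delete): buf='o' undo_depth=2 redo_depth=0
After op 5 (undo): buf='one' undo_depth=1 redo_depth=1

Answer: one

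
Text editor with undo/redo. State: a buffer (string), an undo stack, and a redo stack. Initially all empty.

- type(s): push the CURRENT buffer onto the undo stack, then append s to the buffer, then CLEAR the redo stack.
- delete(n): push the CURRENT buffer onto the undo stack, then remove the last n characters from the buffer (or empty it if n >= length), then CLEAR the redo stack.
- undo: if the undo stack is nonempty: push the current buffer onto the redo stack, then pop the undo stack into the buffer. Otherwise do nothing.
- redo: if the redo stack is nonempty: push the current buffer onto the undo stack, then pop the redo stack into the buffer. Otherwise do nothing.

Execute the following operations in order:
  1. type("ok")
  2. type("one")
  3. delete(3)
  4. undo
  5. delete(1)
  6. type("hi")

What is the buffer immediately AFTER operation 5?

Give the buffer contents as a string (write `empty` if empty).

After op 1 (type): buf='ok' undo_depth=1 redo_depth=0
After op 2 (type): buf='okone' undo_depth=2 redo_depth=0
After op 3 (delete): buf='ok' undo_depth=3 redo_depth=0
After op 4 (undo): buf='okone' undo_depth=2 redo_depth=1
After op 5 (delete): buf='okon' undo_depth=3 redo_depth=0

Answer: okon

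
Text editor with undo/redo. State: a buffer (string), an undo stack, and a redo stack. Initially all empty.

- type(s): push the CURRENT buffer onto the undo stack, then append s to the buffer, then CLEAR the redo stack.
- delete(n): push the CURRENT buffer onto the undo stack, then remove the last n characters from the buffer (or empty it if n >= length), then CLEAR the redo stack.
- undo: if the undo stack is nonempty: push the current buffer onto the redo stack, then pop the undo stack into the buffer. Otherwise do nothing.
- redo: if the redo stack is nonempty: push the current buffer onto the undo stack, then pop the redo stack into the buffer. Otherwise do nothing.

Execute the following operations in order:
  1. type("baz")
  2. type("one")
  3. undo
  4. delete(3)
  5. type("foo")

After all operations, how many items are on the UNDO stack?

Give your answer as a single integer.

After op 1 (type): buf='baz' undo_depth=1 redo_depth=0
After op 2 (type): buf='bazone' undo_depth=2 redo_depth=0
After op 3 (undo): buf='baz' undo_depth=1 redo_depth=1
After op 4 (delete): buf='(empty)' undo_depth=2 redo_depth=0
After op 5 (type): buf='foo' undo_depth=3 redo_depth=0

Answer: 3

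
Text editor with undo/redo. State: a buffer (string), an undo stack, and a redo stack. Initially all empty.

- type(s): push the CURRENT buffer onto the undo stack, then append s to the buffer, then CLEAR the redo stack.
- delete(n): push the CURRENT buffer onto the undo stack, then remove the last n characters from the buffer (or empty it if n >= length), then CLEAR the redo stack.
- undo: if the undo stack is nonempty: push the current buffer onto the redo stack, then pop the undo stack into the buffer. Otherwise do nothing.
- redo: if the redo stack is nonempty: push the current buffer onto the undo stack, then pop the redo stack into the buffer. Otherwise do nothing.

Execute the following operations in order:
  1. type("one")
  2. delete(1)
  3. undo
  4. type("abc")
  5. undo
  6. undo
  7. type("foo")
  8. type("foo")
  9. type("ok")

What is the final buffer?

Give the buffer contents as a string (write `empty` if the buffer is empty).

Answer: foofoook

Derivation:
After op 1 (type): buf='one' undo_depth=1 redo_depth=0
After op 2 (delete): buf='on' undo_depth=2 redo_depth=0
After op 3 (undo): buf='one' undo_depth=1 redo_depth=1
After op 4 (type): buf='oneabc' undo_depth=2 redo_depth=0
After op 5 (undo): buf='one' undo_depth=1 redo_depth=1
After op 6 (undo): buf='(empty)' undo_depth=0 redo_depth=2
After op 7 (type): buf='foo' undo_depth=1 redo_depth=0
After op 8 (type): buf='foofoo' undo_depth=2 redo_depth=0
After op 9 (type): buf='foofoook' undo_depth=3 redo_depth=0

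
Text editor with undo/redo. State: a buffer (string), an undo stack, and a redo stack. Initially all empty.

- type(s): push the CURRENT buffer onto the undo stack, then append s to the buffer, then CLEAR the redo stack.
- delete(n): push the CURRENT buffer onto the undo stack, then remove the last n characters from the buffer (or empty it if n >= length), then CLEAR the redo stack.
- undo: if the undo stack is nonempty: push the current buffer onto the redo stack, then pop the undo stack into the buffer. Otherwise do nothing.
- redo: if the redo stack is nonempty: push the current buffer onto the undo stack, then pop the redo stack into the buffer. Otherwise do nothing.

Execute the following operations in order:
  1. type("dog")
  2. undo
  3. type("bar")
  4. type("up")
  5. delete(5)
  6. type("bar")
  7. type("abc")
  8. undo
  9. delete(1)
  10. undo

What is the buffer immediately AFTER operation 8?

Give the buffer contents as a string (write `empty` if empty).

Answer: bar

Derivation:
After op 1 (type): buf='dog' undo_depth=1 redo_depth=0
After op 2 (undo): buf='(empty)' undo_depth=0 redo_depth=1
After op 3 (type): buf='bar' undo_depth=1 redo_depth=0
After op 4 (type): buf='barup' undo_depth=2 redo_depth=0
After op 5 (delete): buf='(empty)' undo_depth=3 redo_depth=0
After op 6 (type): buf='bar' undo_depth=4 redo_depth=0
After op 7 (type): buf='barabc' undo_depth=5 redo_depth=0
After op 8 (undo): buf='bar' undo_depth=4 redo_depth=1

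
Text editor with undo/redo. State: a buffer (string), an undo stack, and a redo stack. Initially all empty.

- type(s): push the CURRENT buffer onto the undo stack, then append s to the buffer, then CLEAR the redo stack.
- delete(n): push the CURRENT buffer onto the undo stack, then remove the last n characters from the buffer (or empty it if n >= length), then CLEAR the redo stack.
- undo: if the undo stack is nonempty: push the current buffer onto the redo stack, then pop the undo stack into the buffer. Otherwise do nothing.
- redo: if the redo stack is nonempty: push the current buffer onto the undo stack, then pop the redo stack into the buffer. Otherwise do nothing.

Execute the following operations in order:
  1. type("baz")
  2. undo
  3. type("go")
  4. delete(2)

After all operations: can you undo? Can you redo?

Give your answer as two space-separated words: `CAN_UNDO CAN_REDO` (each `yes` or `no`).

Answer: yes no

Derivation:
After op 1 (type): buf='baz' undo_depth=1 redo_depth=0
After op 2 (undo): buf='(empty)' undo_depth=0 redo_depth=1
After op 3 (type): buf='go' undo_depth=1 redo_depth=0
After op 4 (delete): buf='(empty)' undo_depth=2 redo_depth=0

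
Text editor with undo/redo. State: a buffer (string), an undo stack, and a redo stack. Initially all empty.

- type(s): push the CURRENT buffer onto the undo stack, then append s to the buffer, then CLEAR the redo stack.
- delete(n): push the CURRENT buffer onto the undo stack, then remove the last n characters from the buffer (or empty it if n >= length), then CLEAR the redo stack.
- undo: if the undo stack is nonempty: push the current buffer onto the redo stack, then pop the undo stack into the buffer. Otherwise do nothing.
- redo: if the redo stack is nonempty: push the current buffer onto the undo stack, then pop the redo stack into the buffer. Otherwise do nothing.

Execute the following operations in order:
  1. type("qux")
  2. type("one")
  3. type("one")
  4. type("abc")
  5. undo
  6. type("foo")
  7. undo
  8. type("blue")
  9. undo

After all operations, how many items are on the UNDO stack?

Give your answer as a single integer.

After op 1 (type): buf='qux' undo_depth=1 redo_depth=0
After op 2 (type): buf='quxone' undo_depth=2 redo_depth=0
After op 3 (type): buf='quxoneone' undo_depth=3 redo_depth=0
After op 4 (type): buf='quxoneoneabc' undo_depth=4 redo_depth=0
After op 5 (undo): buf='quxoneone' undo_depth=3 redo_depth=1
After op 6 (type): buf='quxoneonefoo' undo_depth=4 redo_depth=0
After op 7 (undo): buf='quxoneone' undo_depth=3 redo_depth=1
After op 8 (type): buf='quxoneoneblue' undo_depth=4 redo_depth=0
After op 9 (undo): buf='quxoneone' undo_depth=3 redo_depth=1

Answer: 3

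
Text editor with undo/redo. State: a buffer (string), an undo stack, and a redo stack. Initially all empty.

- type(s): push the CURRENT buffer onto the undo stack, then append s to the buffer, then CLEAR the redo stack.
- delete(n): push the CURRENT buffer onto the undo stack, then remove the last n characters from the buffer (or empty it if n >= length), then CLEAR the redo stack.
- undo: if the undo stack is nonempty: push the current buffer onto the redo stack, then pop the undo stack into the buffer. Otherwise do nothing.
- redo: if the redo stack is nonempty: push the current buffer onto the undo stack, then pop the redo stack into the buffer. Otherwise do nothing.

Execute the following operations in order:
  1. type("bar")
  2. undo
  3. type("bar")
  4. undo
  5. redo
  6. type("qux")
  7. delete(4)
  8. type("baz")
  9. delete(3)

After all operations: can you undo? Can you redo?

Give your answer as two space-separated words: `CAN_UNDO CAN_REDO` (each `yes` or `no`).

After op 1 (type): buf='bar' undo_depth=1 redo_depth=0
After op 2 (undo): buf='(empty)' undo_depth=0 redo_depth=1
After op 3 (type): buf='bar' undo_depth=1 redo_depth=0
After op 4 (undo): buf='(empty)' undo_depth=0 redo_depth=1
After op 5 (redo): buf='bar' undo_depth=1 redo_depth=0
After op 6 (type): buf='barqux' undo_depth=2 redo_depth=0
After op 7 (delete): buf='ba' undo_depth=3 redo_depth=0
After op 8 (type): buf='babaz' undo_depth=4 redo_depth=0
After op 9 (delete): buf='ba' undo_depth=5 redo_depth=0

Answer: yes no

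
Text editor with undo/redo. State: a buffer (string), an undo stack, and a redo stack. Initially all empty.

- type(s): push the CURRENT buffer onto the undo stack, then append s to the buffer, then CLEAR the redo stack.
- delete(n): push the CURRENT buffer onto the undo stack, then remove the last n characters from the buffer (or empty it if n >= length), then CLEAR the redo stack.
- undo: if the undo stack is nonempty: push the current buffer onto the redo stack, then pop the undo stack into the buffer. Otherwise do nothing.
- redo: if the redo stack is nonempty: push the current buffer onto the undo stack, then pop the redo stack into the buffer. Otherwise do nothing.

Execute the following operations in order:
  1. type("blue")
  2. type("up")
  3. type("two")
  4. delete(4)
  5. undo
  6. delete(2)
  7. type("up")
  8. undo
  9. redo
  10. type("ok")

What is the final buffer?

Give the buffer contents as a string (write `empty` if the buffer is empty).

Answer: blueuptupok

Derivation:
After op 1 (type): buf='blue' undo_depth=1 redo_depth=0
After op 2 (type): buf='blueup' undo_depth=2 redo_depth=0
After op 3 (type): buf='blueuptwo' undo_depth=3 redo_depth=0
After op 4 (delete): buf='blueu' undo_depth=4 redo_depth=0
After op 5 (undo): buf='blueuptwo' undo_depth=3 redo_depth=1
After op 6 (delete): buf='blueupt' undo_depth=4 redo_depth=0
After op 7 (type): buf='blueuptup' undo_depth=5 redo_depth=0
After op 8 (undo): buf='blueupt' undo_depth=4 redo_depth=1
After op 9 (redo): buf='blueuptup' undo_depth=5 redo_depth=0
After op 10 (type): buf='blueuptupok' undo_depth=6 redo_depth=0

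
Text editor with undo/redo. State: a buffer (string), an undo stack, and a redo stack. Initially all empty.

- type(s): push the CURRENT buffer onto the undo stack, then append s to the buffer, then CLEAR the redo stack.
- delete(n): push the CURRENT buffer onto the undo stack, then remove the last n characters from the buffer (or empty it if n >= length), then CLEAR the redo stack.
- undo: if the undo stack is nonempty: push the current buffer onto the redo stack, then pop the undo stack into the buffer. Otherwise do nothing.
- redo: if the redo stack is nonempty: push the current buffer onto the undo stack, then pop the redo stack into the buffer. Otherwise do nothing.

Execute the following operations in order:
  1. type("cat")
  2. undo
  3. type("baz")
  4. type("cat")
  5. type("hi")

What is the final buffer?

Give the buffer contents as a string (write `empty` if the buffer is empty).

After op 1 (type): buf='cat' undo_depth=1 redo_depth=0
After op 2 (undo): buf='(empty)' undo_depth=0 redo_depth=1
After op 3 (type): buf='baz' undo_depth=1 redo_depth=0
After op 4 (type): buf='bazcat' undo_depth=2 redo_depth=0
After op 5 (type): buf='bazcathi' undo_depth=3 redo_depth=0

Answer: bazcathi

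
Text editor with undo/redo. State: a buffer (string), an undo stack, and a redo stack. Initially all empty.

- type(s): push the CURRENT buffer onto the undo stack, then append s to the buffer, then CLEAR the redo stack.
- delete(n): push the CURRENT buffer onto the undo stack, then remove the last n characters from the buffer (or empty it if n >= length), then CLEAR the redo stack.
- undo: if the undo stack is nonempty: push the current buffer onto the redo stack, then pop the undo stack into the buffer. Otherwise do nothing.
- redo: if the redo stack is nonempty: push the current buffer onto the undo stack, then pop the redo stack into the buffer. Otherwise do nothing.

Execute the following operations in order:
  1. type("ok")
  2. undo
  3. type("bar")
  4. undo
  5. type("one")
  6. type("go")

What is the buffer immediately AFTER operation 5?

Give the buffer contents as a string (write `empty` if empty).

Answer: one

Derivation:
After op 1 (type): buf='ok' undo_depth=1 redo_depth=0
After op 2 (undo): buf='(empty)' undo_depth=0 redo_depth=1
After op 3 (type): buf='bar' undo_depth=1 redo_depth=0
After op 4 (undo): buf='(empty)' undo_depth=0 redo_depth=1
After op 5 (type): buf='one' undo_depth=1 redo_depth=0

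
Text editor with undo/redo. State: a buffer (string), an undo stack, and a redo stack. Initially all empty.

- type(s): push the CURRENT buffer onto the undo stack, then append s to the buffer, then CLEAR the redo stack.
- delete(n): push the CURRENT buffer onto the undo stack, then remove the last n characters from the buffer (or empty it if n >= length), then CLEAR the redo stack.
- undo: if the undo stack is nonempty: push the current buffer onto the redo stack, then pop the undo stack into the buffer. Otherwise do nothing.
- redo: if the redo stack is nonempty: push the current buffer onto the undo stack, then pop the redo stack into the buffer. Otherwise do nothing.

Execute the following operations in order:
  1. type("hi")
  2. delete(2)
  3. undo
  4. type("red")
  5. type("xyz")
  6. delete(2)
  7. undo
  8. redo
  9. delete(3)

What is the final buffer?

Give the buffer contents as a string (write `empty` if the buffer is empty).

Answer: hir

Derivation:
After op 1 (type): buf='hi' undo_depth=1 redo_depth=0
After op 2 (delete): buf='(empty)' undo_depth=2 redo_depth=0
After op 3 (undo): buf='hi' undo_depth=1 redo_depth=1
After op 4 (type): buf='hired' undo_depth=2 redo_depth=0
After op 5 (type): buf='hiredxyz' undo_depth=3 redo_depth=0
After op 6 (delete): buf='hiredx' undo_depth=4 redo_depth=0
After op 7 (undo): buf='hiredxyz' undo_depth=3 redo_depth=1
After op 8 (redo): buf='hiredx' undo_depth=4 redo_depth=0
After op 9 (delete): buf='hir' undo_depth=5 redo_depth=0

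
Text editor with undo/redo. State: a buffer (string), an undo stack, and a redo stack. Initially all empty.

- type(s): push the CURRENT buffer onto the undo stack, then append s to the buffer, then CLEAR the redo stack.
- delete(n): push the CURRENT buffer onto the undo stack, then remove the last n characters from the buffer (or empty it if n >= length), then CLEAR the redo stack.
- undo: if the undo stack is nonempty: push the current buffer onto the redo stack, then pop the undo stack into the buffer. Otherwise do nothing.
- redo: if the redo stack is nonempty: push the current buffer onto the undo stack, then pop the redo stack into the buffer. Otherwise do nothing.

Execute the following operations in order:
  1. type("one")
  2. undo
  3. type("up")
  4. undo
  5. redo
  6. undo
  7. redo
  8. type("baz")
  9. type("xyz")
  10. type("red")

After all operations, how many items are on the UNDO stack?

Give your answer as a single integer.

Answer: 4

Derivation:
After op 1 (type): buf='one' undo_depth=1 redo_depth=0
After op 2 (undo): buf='(empty)' undo_depth=0 redo_depth=1
After op 3 (type): buf='up' undo_depth=1 redo_depth=0
After op 4 (undo): buf='(empty)' undo_depth=0 redo_depth=1
After op 5 (redo): buf='up' undo_depth=1 redo_depth=0
After op 6 (undo): buf='(empty)' undo_depth=0 redo_depth=1
After op 7 (redo): buf='up' undo_depth=1 redo_depth=0
After op 8 (type): buf='upbaz' undo_depth=2 redo_depth=0
After op 9 (type): buf='upbazxyz' undo_depth=3 redo_depth=0
After op 10 (type): buf='upbazxyzred' undo_depth=4 redo_depth=0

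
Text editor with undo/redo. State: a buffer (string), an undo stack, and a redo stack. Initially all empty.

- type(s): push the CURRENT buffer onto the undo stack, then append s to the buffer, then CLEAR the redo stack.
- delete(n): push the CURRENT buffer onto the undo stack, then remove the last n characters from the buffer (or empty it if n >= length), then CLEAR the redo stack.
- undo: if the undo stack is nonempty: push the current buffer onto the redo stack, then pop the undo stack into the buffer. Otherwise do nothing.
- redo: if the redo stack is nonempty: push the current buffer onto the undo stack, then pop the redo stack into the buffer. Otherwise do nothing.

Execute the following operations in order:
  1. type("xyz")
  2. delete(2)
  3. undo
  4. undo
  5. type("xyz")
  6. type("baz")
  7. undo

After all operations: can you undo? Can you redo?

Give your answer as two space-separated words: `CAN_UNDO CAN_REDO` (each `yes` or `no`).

Answer: yes yes

Derivation:
After op 1 (type): buf='xyz' undo_depth=1 redo_depth=0
After op 2 (delete): buf='x' undo_depth=2 redo_depth=0
After op 3 (undo): buf='xyz' undo_depth=1 redo_depth=1
After op 4 (undo): buf='(empty)' undo_depth=0 redo_depth=2
After op 5 (type): buf='xyz' undo_depth=1 redo_depth=0
After op 6 (type): buf='xyzbaz' undo_depth=2 redo_depth=0
After op 7 (undo): buf='xyz' undo_depth=1 redo_depth=1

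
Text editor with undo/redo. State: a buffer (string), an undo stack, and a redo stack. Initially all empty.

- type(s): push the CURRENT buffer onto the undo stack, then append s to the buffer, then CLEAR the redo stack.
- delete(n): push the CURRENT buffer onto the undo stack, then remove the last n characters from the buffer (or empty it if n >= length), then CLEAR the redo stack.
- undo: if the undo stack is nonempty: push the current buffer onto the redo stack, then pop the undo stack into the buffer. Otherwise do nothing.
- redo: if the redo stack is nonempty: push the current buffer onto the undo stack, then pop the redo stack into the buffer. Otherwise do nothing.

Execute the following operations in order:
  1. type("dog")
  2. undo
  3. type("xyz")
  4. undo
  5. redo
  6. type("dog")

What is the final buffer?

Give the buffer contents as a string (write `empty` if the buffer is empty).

After op 1 (type): buf='dog' undo_depth=1 redo_depth=0
After op 2 (undo): buf='(empty)' undo_depth=0 redo_depth=1
After op 3 (type): buf='xyz' undo_depth=1 redo_depth=0
After op 4 (undo): buf='(empty)' undo_depth=0 redo_depth=1
After op 5 (redo): buf='xyz' undo_depth=1 redo_depth=0
After op 6 (type): buf='xyzdog' undo_depth=2 redo_depth=0

Answer: xyzdog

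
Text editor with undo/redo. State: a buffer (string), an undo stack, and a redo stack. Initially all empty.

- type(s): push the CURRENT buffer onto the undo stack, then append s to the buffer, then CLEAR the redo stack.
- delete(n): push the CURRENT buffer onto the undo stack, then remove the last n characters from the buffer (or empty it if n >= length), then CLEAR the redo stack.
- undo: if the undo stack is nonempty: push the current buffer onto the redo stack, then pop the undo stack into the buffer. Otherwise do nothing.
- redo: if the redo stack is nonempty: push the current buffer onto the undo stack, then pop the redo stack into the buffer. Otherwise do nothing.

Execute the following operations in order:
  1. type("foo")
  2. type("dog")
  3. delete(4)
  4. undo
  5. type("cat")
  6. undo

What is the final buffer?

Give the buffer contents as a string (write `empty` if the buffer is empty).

After op 1 (type): buf='foo' undo_depth=1 redo_depth=0
After op 2 (type): buf='foodog' undo_depth=2 redo_depth=0
After op 3 (delete): buf='fo' undo_depth=3 redo_depth=0
After op 4 (undo): buf='foodog' undo_depth=2 redo_depth=1
After op 5 (type): buf='foodogcat' undo_depth=3 redo_depth=0
After op 6 (undo): buf='foodog' undo_depth=2 redo_depth=1

Answer: foodog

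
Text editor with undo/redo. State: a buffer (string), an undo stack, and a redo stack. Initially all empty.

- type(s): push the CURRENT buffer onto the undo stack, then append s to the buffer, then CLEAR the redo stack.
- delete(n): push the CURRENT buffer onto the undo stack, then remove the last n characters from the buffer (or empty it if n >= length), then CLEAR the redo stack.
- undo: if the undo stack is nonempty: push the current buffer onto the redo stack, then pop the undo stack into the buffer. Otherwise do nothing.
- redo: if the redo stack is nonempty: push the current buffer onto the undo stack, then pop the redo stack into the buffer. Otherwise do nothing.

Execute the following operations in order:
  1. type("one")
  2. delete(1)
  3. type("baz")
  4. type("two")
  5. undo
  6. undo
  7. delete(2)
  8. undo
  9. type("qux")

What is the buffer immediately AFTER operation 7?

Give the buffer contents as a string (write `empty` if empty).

After op 1 (type): buf='one' undo_depth=1 redo_depth=0
After op 2 (delete): buf='on' undo_depth=2 redo_depth=0
After op 3 (type): buf='onbaz' undo_depth=3 redo_depth=0
After op 4 (type): buf='onbaztwo' undo_depth=4 redo_depth=0
After op 5 (undo): buf='onbaz' undo_depth=3 redo_depth=1
After op 6 (undo): buf='on' undo_depth=2 redo_depth=2
After op 7 (delete): buf='(empty)' undo_depth=3 redo_depth=0

Answer: empty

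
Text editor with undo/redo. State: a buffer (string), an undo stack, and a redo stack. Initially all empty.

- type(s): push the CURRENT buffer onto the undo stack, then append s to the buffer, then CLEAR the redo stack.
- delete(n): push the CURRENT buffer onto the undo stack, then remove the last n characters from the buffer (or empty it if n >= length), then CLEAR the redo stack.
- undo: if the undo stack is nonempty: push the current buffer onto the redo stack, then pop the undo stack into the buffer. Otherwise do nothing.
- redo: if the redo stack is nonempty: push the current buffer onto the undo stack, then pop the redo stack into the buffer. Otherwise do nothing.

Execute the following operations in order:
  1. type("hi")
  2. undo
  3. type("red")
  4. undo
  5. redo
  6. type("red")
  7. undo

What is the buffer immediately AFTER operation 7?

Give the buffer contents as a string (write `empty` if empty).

Answer: red

Derivation:
After op 1 (type): buf='hi' undo_depth=1 redo_depth=0
After op 2 (undo): buf='(empty)' undo_depth=0 redo_depth=1
After op 3 (type): buf='red' undo_depth=1 redo_depth=0
After op 4 (undo): buf='(empty)' undo_depth=0 redo_depth=1
After op 5 (redo): buf='red' undo_depth=1 redo_depth=0
After op 6 (type): buf='redred' undo_depth=2 redo_depth=0
After op 7 (undo): buf='red' undo_depth=1 redo_depth=1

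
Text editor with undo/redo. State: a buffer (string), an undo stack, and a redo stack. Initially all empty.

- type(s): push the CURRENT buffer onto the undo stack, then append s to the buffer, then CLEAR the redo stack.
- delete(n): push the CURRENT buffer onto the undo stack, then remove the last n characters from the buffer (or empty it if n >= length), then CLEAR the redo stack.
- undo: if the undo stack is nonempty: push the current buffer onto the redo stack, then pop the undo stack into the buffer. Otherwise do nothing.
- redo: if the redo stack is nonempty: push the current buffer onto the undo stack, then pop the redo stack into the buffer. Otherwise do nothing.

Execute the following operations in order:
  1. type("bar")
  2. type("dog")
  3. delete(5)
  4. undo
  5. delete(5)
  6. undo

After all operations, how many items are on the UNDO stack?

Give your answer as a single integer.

After op 1 (type): buf='bar' undo_depth=1 redo_depth=0
After op 2 (type): buf='bardog' undo_depth=2 redo_depth=0
After op 3 (delete): buf='b' undo_depth=3 redo_depth=0
After op 4 (undo): buf='bardog' undo_depth=2 redo_depth=1
After op 5 (delete): buf='b' undo_depth=3 redo_depth=0
After op 6 (undo): buf='bardog' undo_depth=2 redo_depth=1

Answer: 2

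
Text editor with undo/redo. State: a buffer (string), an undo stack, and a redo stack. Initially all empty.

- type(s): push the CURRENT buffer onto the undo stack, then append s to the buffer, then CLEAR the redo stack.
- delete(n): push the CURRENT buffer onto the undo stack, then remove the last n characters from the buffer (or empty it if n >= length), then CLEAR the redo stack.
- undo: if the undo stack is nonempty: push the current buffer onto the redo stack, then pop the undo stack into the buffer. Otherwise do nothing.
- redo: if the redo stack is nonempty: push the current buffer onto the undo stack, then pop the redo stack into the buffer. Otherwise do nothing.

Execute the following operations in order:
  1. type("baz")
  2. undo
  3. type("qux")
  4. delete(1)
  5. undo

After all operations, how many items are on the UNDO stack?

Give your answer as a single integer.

Answer: 1

Derivation:
After op 1 (type): buf='baz' undo_depth=1 redo_depth=0
After op 2 (undo): buf='(empty)' undo_depth=0 redo_depth=1
After op 3 (type): buf='qux' undo_depth=1 redo_depth=0
After op 4 (delete): buf='qu' undo_depth=2 redo_depth=0
After op 5 (undo): buf='qux' undo_depth=1 redo_depth=1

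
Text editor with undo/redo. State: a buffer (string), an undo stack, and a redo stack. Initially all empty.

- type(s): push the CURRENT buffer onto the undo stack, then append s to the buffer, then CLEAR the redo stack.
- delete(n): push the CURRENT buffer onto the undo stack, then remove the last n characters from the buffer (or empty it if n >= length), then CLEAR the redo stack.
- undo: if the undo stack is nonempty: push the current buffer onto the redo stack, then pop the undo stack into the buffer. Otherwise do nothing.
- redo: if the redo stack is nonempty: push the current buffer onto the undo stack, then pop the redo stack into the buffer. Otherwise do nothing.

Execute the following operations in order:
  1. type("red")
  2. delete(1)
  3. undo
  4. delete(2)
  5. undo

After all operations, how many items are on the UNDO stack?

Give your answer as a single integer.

After op 1 (type): buf='red' undo_depth=1 redo_depth=0
After op 2 (delete): buf='re' undo_depth=2 redo_depth=0
After op 3 (undo): buf='red' undo_depth=1 redo_depth=1
After op 4 (delete): buf='r' undo_depth=2 redo_depth=0
After op 5 (undo): buf='red' undo_depth=1 redo_depth=1

Answer: 1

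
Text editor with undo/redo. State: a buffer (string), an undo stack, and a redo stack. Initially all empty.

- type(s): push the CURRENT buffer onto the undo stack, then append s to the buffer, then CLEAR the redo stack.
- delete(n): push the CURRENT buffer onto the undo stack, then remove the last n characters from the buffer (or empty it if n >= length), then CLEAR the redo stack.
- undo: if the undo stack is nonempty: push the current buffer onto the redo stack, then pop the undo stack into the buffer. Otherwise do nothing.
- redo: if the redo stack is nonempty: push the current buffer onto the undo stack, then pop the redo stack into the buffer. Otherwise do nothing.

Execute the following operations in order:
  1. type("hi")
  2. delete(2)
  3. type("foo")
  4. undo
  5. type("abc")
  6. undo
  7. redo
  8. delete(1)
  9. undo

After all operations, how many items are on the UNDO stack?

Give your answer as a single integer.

After op 1 (type): buf='hi' undo_depth=1 redo_depth=0
After op 2 (delete): buf='(empty)' undo_depth=2 redo_depth=0
After op 3 (type): buf='foo' undo_depth=3 redo_depth=0
After op 4 (undo): buf='(empty)' undo_depth=2 redo_depth=1
After op 5 (type): buf='abc' undo_depth=3 redo_depth=0
After op 6 (undo): buf='(empty)' undo_depth=2 redo_depth=1
After op 7 (redo): buf='abc' undo_depth=3 redo_depth=0
After op 8 (delete): buf='ab' undo_depth=4 redo_depth=0
After op 9 (undo): buf='abc' undo_depth=3 redo_depth=1

Answer: 3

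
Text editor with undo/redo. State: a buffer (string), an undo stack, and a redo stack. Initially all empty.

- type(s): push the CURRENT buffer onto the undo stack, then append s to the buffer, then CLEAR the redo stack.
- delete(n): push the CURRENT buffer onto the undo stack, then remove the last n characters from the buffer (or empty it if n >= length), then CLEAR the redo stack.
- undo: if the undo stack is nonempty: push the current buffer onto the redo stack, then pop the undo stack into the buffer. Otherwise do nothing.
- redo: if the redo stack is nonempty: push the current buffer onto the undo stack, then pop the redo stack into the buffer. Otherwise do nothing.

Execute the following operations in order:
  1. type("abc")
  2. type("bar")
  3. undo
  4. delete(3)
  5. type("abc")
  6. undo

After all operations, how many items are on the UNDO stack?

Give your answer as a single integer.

Answer: 2

Derivation:
After op 1 (type): buf='abc' undo_depth=1 redo_depth=0
After op 2 (type): buf='abcbar' undo_depth=2 redo_depth=0
After op 3 (undo): buf='abc' undo_depth=1 redo_depth=1
After op 4 (delete): buf='(empty)' undo_depth=2 redo_depth=0
After op 5 (type): buf='abc' undo_depth=3 redo_depth=0
After op 6 (undo): buf='(empty)' undo_depth=2 redo_depth=1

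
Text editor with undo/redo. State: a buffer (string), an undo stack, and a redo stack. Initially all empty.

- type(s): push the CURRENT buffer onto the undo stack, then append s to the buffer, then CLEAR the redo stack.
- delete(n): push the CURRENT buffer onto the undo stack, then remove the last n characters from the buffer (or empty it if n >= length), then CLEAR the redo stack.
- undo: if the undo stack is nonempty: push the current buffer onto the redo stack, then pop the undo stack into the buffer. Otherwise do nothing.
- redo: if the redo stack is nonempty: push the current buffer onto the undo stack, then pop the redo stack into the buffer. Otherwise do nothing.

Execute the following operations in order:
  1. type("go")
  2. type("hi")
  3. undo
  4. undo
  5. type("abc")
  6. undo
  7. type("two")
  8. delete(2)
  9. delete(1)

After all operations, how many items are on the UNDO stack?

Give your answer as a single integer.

After op 1 (type): buf='go' undo_depth=1 redo_depth=0
After op 2 (type): buf='gohi' undo_depth=2 redo_depth=0
After op 3 (undo): buf='go' undo_depth=1 redo_depth=1
After op 4 (undo): buf='(empty)' undo_depth=0 redo_depth=2
After op 5 (type): buf='abc' undo_depth=1 redo_depth=0
After op 6 (undo): buf='(empty)' undo_depth=0 redo_depth=1
After op 7 (type): buf='two' undo_depth=1 redo_depth=0
After op 8 (delete): buf='t' undo_depth=2 redo_depth=0
After op 9 (delete): buf='(empty)' undo_depth=3 redo_depth=0

Answer: 3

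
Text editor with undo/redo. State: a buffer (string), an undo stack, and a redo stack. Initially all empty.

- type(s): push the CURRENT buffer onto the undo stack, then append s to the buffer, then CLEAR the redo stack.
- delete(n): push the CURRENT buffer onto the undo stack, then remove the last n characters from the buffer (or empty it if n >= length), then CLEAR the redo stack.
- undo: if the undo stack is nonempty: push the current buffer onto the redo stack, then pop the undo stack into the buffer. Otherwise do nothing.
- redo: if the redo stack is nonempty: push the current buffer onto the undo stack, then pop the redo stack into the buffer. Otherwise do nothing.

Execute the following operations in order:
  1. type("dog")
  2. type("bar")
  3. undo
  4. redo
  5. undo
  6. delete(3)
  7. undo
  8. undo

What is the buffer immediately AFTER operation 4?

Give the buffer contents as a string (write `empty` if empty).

After op 1 (type): buf='dog' undo_depth=1 redo_depth=0
After op 2 (type): buf='dogbar' undo_depth=2 redo_depth=0
After op 3 (undo): buf='dog' undo_depth=1 redo_depth=1
After op 4 (redo): buf='dogbar' undo_depth=2 redo_depth=0

Answer: dogbar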